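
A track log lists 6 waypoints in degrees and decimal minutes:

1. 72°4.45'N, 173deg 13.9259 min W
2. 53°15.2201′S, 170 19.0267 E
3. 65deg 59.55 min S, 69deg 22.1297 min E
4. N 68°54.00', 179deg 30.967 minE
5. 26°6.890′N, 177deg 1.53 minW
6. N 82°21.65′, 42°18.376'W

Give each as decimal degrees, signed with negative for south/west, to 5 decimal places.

1. 72.07417, -173.23210
2. -53.25367, 170.31711
3. -65.99250, 69.36883
4. 68.90000, 179.51612
5. 26.11483, -177.02550
6. 82.36083, -42.30627

Point 1:
  φ: 4.45′ = 0.074167°; total 72.074167
  N ⇒ keep positive
  Longitude: 173 + 13.9259/60 = 173.232098
  hemisphere W, so the sign is −
Point 2:
  Latitude: 15.2201′ = 0.253668°; total 53.253668
  S ⇒ negate
  λ: 19.0267′ = 0.317112°; total 170.317112
  E ⇒ keep positive
Point 3:
  Lat: 59.55′ = 0.992500°; total 65.992500
  S ⇒ negate
  λ: 69 + 22.1297/60 = 69.368828
  E → positive
Point 4:
  φ: 68 + 54/60 = 68.900000
  N → positive
  λ: 179 + 30.967/60 = 179.516117
  E ⇒ keep positive
Point 5:
  φ: 6.89′ = 0.114833°; total 26.114833
  N → positive
  Longitude: 1.53′ = 0.025500°; total 177.025500
  W ⇒ negate
Point 6:
  Lat: 21.65′ = 0.360833°; total 82.360833
  N ⇒ keep positive
  Lon: 42 + 18.376/60 = 42.306267
  W → negative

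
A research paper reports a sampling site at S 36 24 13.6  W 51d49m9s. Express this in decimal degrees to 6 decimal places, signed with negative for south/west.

Latitude: 36 + 24/60 + 13.6/3600 = 36.4037778
S → negative
λ: 51° + 49/60 + 9/3600 = 51 + 0.816667 + 0.002500 = 51.8191667
hemisphere W, so the sign is −

-36.403778, -51.819167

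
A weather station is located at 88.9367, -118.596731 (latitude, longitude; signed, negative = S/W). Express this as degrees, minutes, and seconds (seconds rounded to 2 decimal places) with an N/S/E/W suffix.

88°56′12.12″ N, 118°35′48.23″ W

Latitude: 0.936700 × 60 = 56.20200′ → 56′, remainder × 60 = 12.1200″
Longitude is negative → W; |value| = 118.596731
λ: whole degrees 118; 35.80386′ → 35′ and 48.2316″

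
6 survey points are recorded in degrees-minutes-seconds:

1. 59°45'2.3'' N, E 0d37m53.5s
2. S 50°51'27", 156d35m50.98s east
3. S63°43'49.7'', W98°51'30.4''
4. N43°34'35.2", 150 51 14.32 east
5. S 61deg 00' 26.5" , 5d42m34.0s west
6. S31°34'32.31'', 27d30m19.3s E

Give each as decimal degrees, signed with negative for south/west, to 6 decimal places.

1. 59.750639, 0.631528
2. -50.857500, 156.597494
3. -63.730472, -98.858444
4. 43.576444, 150.853978
5. -61.007361, -5.709444
6. -31.575642, 27.505361

Point 1:
  φ: 45′ + 2.3″ = 45.03833′; 59 + 45.03833/60 = 59.7506389
  N → positive
  λ: 0° + 37/60 + 53.5/3600 = 0 + 0.616667 + 0.014861 = 0.6315278
  E → positive
Point 2:
  φ: 50° + 51/60 + 27/3600 = 50 + 0.850000 + 0.007500 = 50.8575000
  S ⇒ negate
  Longitude: 156° + 35/60 + 50.98/3600 = 156 + 0.583333 + 0.014161 = 156.5974944
  E → positive
Point 3:
  φ: 43′ + 49.7″ = 43.82833′; 63 + 43.82833/60 = 63.7304722
  hemisphere S, so the sign is −
  λ: 98° + 51/60 + 30.4/3600 = 98 + 0.850000 + 0.008444 = 98.8584444
  W → negative
Point 4:
  Lat: 34′ + 35.2″ = 34.58667′; 43 + 34.58667/60 = 43.5764444
  N ⇒ keep positive
  Lon: 150 + 51/60 + 14.32/3600 = 150.8539778
  E ⇒ keep positive
Point 5:
  φ: 61 + 0/60 + 26.5/3600 = 61.0073611
  hemisphere S, so the sign is −
  Lon: 5 + 42/60 + 34/3600 = 5.7094444
  hemisphere W, so the sign is −
Point 6:
  φ: 34′ + 32.31″ = 34.53850′; 31 + 34.53850/60 = 31.5756417
  S ⇒ negate
  Lon: 27 + 30/60 + 19.3/3600 = 27.5053611
  E ⇒ keep positive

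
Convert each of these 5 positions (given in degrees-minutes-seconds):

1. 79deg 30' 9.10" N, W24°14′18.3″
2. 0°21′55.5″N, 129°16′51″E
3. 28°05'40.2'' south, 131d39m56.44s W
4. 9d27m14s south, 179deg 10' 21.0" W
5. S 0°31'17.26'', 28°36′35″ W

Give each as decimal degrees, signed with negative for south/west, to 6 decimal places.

1. 79.502528, -24.238417
2. 0.365417, 129.280833
3. -28.094500, -131.665678
4. -9.453889, -179.172500
5. -0.521461, -28.609722

Point 1:
  φ: 79 + 30/60 + 9.1/3600 = 79.5025278
  N → positive
  Lon: 24 + 14/60 + 18.3/3600 = 24.2384167
  W ⇒ negate
Point 2:
  Latitude: 0 + 21/60 + 55.5/3600 = 0.3654167
  N → positive
  λ: 129 + 16/60 + 51/3600 = 129.2808333
  E → positive
Point 3:
  φ: 28 + 5/60 + 40.2/3600 = 28.0945000
  hemisphere S, so the sign is −
  Lon: 131° + 39/60 + 56.44/3600 = 131 + 0.650000 + 0.015678 = 131.6656778
  hemisphere W, so the sign is −
Point 4:
  φ: 27′ + 14″ = 27.23333′; 9 + 27.23333/60 = 9.4538889
  S → negative
  Longitude: 179° + 10/60 + 21/3600 = 179 + 0.166667 + 0.005833 = 179.1725000
  hemisphere W, so the sign is −
Point 5:
  Latitude: 0 + 31/60 + 17.26/3600 = 0.5214611
  S ⇒ negate
  λ: 28 + 36/60 + 35/3600 = 28.6097222
  hemisphere W, so the sign is −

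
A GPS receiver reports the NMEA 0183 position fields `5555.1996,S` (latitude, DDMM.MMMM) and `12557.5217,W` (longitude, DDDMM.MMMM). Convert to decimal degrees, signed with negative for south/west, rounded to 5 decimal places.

-55.91999, -125.95870

Lat: degrees = first 2 digits = 55, minutes = 55.1996; 55 + 55.1996/60 = 55.919993
S ⇒ negate
Lon: split at 3 digits → 125° and 57.5217′; 125 + 57.5217/60 = 125.958695
W ⇒ negate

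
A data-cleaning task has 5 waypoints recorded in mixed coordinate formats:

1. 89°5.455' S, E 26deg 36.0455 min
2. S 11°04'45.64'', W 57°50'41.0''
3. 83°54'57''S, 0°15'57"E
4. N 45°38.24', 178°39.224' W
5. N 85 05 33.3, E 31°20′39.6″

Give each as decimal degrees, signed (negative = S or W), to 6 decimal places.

Point 1:
  φ: 5.455′ = 0.090917°; total 89.0909167
  S → negative
  λ: 26 + 36.0455/60 = 26.6007583
  E → positive
Point 2:
  Lat: 4′ + 45.64″ = 4.76067′; 11 + 4.76067/60 = 11.0793444
  S → negative
  Lon: 57 + 50/60 + 41/3600 = 57.8447222
  W → negative
Point 3:
  Latitude: 54′ + 57″ = 54.95000′; 83 + 54.95000/60 = 83.9158333
  hemisphere S, so the sign is −
  Longitude: 15′ + 57″ = 15.95000′; 0 + 15.95000/60 = 0.2658333
  E ⇒ keep positive
Point 4:
  φ: 38.24′ = 0.637333°; total 45.6373333
  N → positive
  Longitude: 39.224′ = 0.653733°; total 178.6537333
  hemisphere W, so the sign is −
Point 5:
  Lat: 85° + 5/60 + 33.3/3600 = 85 + 0.083333 + 0.009250 = 85.0925833
  N ⇒ keep positive
  Longitude: 31 + 20/60 + 39.6/3600 = 31.3443333
  E ⇒ keep positive

1. -89.090917, 26.600758
2. -11.079344, -57.844722
3. -83.915833, 0.265833
4. 45.637333, -178.653733
5. 85.092583, 31.344333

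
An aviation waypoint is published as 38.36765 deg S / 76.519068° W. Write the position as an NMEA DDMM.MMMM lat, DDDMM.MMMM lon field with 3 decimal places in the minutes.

3822.059,S / 07631.144,W

Lat: minutes = (38.367650 − 38) × 60 = 22.05900
λ: minutes = (76.519068 − 76) × 60 = 31.14408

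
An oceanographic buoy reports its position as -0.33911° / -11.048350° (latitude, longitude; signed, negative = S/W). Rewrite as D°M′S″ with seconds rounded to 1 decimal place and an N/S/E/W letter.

Latitude is negative → S; |value| = 0.339110
Latitude: whole degrees 0; 20.34660′ → 20′ and 20.796″
Longitude is negative → W; |value| = 11.048350
λ: 0.048350° → 2.90100′; 0.90100 × 60 = 54.060″

0°20′20.8″ S, 11°02′54.1″ W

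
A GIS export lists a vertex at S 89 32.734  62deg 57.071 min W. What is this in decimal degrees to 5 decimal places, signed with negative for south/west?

-89.54557, -62.95118

Latitude: 89 + 32.734/60 = 89.545567
S ⇒ negate
λ: 62 + 57.071/60 = 62.951183
W → negative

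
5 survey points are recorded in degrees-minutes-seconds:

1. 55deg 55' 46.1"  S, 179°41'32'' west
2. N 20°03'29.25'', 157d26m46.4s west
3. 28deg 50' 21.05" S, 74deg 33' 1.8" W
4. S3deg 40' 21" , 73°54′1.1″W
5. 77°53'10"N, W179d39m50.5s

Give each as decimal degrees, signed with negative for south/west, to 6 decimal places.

1. -55.929472, -179.692222
2. 20.058125, -157.446222
3. -28.839181, -74.550500
4. -3.672500, -73.900306
5. 77.886111, -179.664028

Point 1:
  φ: 55′ + 46.1″ = 55.76833′; 55 + 55.76833/60 = 55.9294722
  S → negative
  Longitude: 179 + 41/60 + 32/3600 = 179.6922222
  W → negative
Point 2:
  Lat: 3′ + 29.25″ = 3.48750′; 20 + 3.48750/60 = 20.0581250
  N → positive
  Lon: 157 + 26/60 + 46.4/3600 = 157.4462222
  W → negative
Point 3:
  φ: 28° + 50/60 + 21.05/3600 = 28 + 0.833333 + 0.005847 = 28.8391806
  S ⇒ negate
  Longitude: 74 + 33/60 + 1.8/3600 = 74.5505000
  W ⇒ negate
Point 4:
  φ: 3 + 40/60 + 21/3600 = 3.6725000
  S → negative
  Longitude: 73 + 54/60 + 1.1/3600 = 73.9003056
  W ⇒ negate
Point 5:
  φ: 53′ + 10″ = 53.16667′; 77 + 53.16667/60 = 77.8861111
  N → positive
  Lon: 179° + 39/60 + 50.5/3600 = 179 + 0.650000 + 0.014028 = 179.6640278
  W → negative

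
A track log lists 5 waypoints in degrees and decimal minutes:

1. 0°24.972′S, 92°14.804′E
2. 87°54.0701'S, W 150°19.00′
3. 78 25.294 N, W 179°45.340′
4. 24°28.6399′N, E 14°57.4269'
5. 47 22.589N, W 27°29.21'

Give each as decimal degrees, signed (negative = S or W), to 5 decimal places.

Point 1:
  Lat: 24.972′ = 0.416200°; total 0.416200
  hemisphere S, so the sign is −
  Longitude: 14.804′ = 0.246733°; total 92.246733
  E → positive
Point 2:
  Lat: 54.0701′ = 0.901168°; total 87.901168
  S ⇒ negate
  Lon: 150 + 19/60 = 150.316667
  W ⇒ negate
Point 3:
  Latitude: 78 + 25.294/60 = 78.421567
  N → positive
  Lon: 179 + 45.34/60 = 179.755667
  W → negative
Point 4:
  φ: 28.6399′ = 0.477332°; total 24.477332
  N → positive
  λ: 14 + 57.4269/60 = 14.957115
  E ⇒ keep positive
Point 5:
  Latitude: 22.589′ = 0.376483°; total 47.376483
  N ⇒ keep positive
  Lon: 27 + 29.21/60 = 27.486833
  W → negative

1. -0.41620, 92.24673
2. -87.90117, -150.31667
3. 78.42157, -179.75567
4. 24.47733, 14.95712
5. 47.37648, -27.48683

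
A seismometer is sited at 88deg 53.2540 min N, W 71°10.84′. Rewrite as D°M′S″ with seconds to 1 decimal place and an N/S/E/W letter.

88°53′15.2″ N, 71°10′50.4″ W

Latitude: 53.25400′ → 53′ and 0.25400 × 60 = 15.240″
Lon: 10.84000′ → 10′ and 0.84000 × 60 = 50.400″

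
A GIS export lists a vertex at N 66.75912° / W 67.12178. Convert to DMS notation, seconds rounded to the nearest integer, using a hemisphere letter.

66°45′33″ N, 67°07′18″ W

Lat: whole degrees 66; 45.54720′ → 45′ and 32.83″
Lon: whole degrees 67; 7.30680′ → 7′ and 18.41″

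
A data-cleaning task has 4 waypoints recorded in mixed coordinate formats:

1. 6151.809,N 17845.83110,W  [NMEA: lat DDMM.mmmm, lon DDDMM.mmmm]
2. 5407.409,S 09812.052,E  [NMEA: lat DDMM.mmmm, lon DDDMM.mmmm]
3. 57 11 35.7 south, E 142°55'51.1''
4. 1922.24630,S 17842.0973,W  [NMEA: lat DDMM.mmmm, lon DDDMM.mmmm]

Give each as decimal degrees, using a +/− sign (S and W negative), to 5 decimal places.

Point 1:
  Latitude: degrees = first 2 digits = 61, minutes = 51.809; 61 + 51.809/60 = 61.863483
  N → positive
  λ: degrees = first 3 digits = 178, minutes = 45.8311; 178 + 45.8311/60 = 178.763852
  W → negative
Point 2:
  Lat: degrees = first 2 digits = 54, minutes = 7.409; 54 + 7.409/60 = 54.123483
  hemisphere S, so the sign is −
  Longitude: split at 3 digits → 098° and 12.052′; 98 + 12.052/60 = 98.200867
  E → positive
Point 3:
  Lat: 57 + 11/60 + 35.7/3600 = 57.193250
  S ⇒ negate
  λ: 142 + 55/60 + 51.1/3600 = 142.930861
  E → positive
Point 4:
  Lat: degrees = first 2 digits = 19, minutes = 22.2463; 19 + 22.2463/60 = 19.370772
  S ⇒ negate
  Lon: split at 3 digits → 178° and 42.0973′; 178 + 42.0973/60 = 178.701622
  W → negative

1. 61.86348, -178.76385
2. -54.12348, 98.20087
3. -57.19325, 142.93086
4. -19.37077, -178.70162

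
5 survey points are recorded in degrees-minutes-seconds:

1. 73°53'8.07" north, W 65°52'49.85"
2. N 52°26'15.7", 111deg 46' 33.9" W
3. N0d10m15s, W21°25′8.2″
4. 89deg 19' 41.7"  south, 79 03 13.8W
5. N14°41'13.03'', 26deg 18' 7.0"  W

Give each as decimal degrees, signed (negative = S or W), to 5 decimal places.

Point 1:
  Lat: 73 + 53/60 + 8.07/3600 = 73.885575
  N → positive
  λ: 65 + 52/60 + 49.85/3600 = 65.880514
  hemisphere W, so the sign is −
Point 2:
  φ: 52° + 26/60 + 15.7/3600 = 52 + 0.433333 + 0.004361 = 52.437694
  N → positive
  λ: 111 + 46/60 + 33.9/3600 = 111.776083
  W → negative
Point 3:
  Latitude: 0 + 10/60 + 15/3600 = 0.170833
  N → positive
  λ: 21 + 25/60 + 8.2/3600 = 21.418944
  W → negative
Point 4:
  Latitude: 19′ + 41.7″ = 19.69500′; 89 + 19.69500/60 = 89.328250
  hemisphere S, so the sign is −
  Longitude: 3′ + 13.8″ = 3.23000′; 79 + 3.23000/60 = 79.053833
  W → negative
Point 5:
  Latitude: 14° + 41/60 + 13.03/3600 = 14 + 0.683333 + 0.003619 = 14.686953
  N ⇒ keep positive
  Lon: 26° + 18/60 + 7/3600 = 26 + 0.300000 + 0.001944 = 26.301944
  W ⇒ negate

1. 73.88558, -65.88051
2. 52.43769, -111.77608
3. 0.17083, -21.41894
4. -89.32825, -79.05383
5. 14.68695, -26.30194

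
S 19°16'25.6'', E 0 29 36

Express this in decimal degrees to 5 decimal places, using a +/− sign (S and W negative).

Lat: 19 + 16/60 + 25.6/3600 = 19.273778
S ⇒ negate
Lon: 0 + 29/60 + 36/3600 = 0.493333
E → positive

-19.27378, 0.49333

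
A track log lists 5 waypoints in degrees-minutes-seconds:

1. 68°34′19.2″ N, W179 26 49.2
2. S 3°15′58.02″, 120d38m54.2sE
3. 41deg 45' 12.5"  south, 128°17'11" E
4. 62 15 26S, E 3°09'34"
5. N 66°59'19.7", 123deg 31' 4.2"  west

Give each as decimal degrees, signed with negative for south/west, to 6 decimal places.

Point 1:
  Latitude: 68° + 34/60 + 19.2/3600 = 68 + 0.566667 + 0.005333 = 68.5720000
  N → positive
  Lon: 179 + 26/60 + 49.2/3600 = 179.4470000
  W ⇒ negate
Point 2:
  Latitude: 15′ + 58.02″ = 15.96700′; 3 + 15.96700/60 = 3.2661167
  S → negative
  Lon: 120° + 38/60 + 54.2/3600 = 120 + 0.633333 + 0.015056 = 120.6483889
  E ⇒ keep positive
Point 3:
  φ: 41 + 45/60 + 12.5/3600 = 41.7534722
  S ⇒ negate
  Longitude: 128° + 17/60 + 11/3600 = 128 + 0.283333 + 0.003056 = 128.2863889
  E ⇒ keep positive
Point 4:
  Lat: 15′ + 26″ = 15.43333′; 62 + 15.43333/60 = 62.2572222
  hemisphere S, so the sign is −
  Longitude: 3 + 9/60 + 34/3600 = 3.1594444
  E ⇒ keep positive
Point 5:
  Lat: 66 + 59/60 + 19.7/3600 = 66.9888056
  N → positive
  λ: 123° + 31/60 + 4.2/3600 = 123 + 0.516667 + 0.001167 = 123.5178333
  hemisphere W, so the sign is −

1. 68.572000, -179.447000
2. -3.266117, 120.648389
3. -41.753472, 128.286389
4. -62.257222, 3.159444
5. 66.988806, -123.517833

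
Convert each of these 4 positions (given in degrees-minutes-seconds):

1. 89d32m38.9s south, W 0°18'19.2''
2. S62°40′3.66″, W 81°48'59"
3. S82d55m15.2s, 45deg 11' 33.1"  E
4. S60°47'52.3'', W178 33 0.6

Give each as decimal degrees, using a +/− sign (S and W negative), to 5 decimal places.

1. -89.54414, -0.30533
2. -62.66768, -81.81639
3. -82.92089, 45.19253
4. -60.79786, -178.55017

Point 1:
  φ: 89° + 32/60 + 38.9/3600 = 89 + 0.533333 + 0.010806 = 89.544139
  hemisphere S, so the sign is −
  Longitude: 18′ + 19.2″ = 18.32000′; 0 + 18.32000/60 = 0.305333
  W ⇒ negate
Point 2:
  φ: 62° + 40/60 + 3.66/3600 = 62 + 0.666667 + 0.001017 = 62.667683
  S ⇒ negate
  Longitude: 81° + 48/60 + 59/3600 = 81 + 0.800000 + 0.016389 = 81.816389
  W ⇒ negate
Point 3:
  φ: 82 + 55/60 + 15.2/3600 = 82.920889
  S → negative
  Lon: 11′ + 33.1″ = 11.55167′; 45 + 11.55167/60 = 45.192528
  E → positive
Point 4:
  Lat: 60 + 47/60 + 52.3/3600 = 60.797861
  S → negative
  Longitude: 178 + 33/60 + 0.6/3600 = 178.550167
  hemisphere W, so the sign is −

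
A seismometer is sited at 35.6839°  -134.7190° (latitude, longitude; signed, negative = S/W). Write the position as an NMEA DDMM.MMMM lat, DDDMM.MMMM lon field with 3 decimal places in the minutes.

3541.034,N / 13443.140,W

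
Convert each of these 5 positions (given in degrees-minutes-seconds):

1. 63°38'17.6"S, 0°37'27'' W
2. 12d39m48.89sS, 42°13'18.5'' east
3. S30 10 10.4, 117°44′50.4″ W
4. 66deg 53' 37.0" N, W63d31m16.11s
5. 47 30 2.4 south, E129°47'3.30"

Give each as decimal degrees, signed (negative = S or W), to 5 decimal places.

1. -63.63822, -0.62417
2. -12.66358, 42.22181
3. -30.16956, -117.74733
4. 66.89361, -63.52114
5. -47.50067, 129.78425

Point 1:
  Latitude: 63° + 38/60 + 17.6/3600 = 63 + 0.633333 + 0.004889 = 63.638222
  hemisphere S, so the sign is −
  Lon: 37′ + 27″ = 37.45000′; 0 + 37.45000/60 = 0.624167
  W ⇒ negate
Point 2:
  φ: 12° + 39/60 + 48.89/3600 = 12 + 0.650000 + 0.013581 = 12.663581
  hemisphere S, so the sign is −
  λ: 13′ + 18.5″ = 13.30833′; 42 + 13.30833/60 = 42.221806
  E ⇒ keep positive
Point 3:
  φ: 30 + 10/60 + 10.4/3600 = 30.169556
  S ⇒ negate
  λ: 44′ + 50.4″ = 44.84000′; 117 + 44.84000/60 = 117.747333
  W → negative
Point 4:
  Latitude: 53′ + 37″ = 53.61667′; 66 + 53.61667/60 = 66.893611
  N ⇒ keep positive
  Longitude: 31′ + 16.11″ = 31.26850′; 63 + 31.26850/60 = 63.521142
  W ⇒ negate
Point 5:
  Latitude: 30′ + 2.4″ = 30.04000′; 47 + 30.04000/60 = 47.500667
  S ⇒ negate
  Longitude: 47′ + 3.3″ = 47.05500′; 129 + 47.05500/60 = 129.784250
  E → positive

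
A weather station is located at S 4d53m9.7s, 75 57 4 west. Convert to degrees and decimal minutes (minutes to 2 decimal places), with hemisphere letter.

Latitude: 53 + 9.7/60 = 53.1617′
Longitude: seconds/60 = 0.06667; minutes = 57 + 0.06667 = 57.0667

4° 53.16′ S, 75° 57.07′ W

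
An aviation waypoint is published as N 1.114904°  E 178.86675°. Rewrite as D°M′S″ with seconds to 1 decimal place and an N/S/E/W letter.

Lat: 0.114904 × 60 = 6.89424′ → 6′, remainder × 60 = 53.654″
Longitude: 0.866750° → 52.00500′; 0.00500 × 60 = 0.300″

1°06′53.7″ N, 178°52′0.3″ E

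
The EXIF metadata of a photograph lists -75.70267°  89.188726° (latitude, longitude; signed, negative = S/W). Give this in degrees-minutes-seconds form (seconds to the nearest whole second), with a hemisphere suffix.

75°42′10″ S, 89°11′19″ E

Latitude is negative → S; |value| = 75.702670
Lat: whole degrees 75; 42.16020′ → 42′ and 9.61″
Longitude: 0.188726° → 11.32356′; 0.32356 × 60 = 19.41″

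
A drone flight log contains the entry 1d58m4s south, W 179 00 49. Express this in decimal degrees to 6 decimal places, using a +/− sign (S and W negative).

-1.967778, -179.013611

Latitude: 1 + 58/60 + 4/3600 = 1.9677778
S ⇒ negate
Lon: 0′ + 49″ = 0.81667′; 179 + 0.81667/60 = 179.0136111
W ⇒ negate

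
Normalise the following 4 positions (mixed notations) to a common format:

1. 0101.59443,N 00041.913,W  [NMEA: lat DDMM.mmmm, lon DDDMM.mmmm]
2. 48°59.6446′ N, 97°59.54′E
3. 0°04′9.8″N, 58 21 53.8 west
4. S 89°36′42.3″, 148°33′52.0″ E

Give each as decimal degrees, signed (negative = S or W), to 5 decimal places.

1. 1.02657, -0.69855
2. 48.99408, 97.99233
3. 0.06939, -58.36494
4. -89.61175, 148.56444

Point 1:
  φ: degrees = first 2 digits = 1, minutes = 1.59443; 1 + 1.59443/60 = 1.026574
  N → positive
  λ: degrees = first 3 digits = 0, minutes = 41.913; 0 + 41.913/60 = 0.698550
  hemisphere W, so the sign is −
Point 2:
  Latitude: 59.6446′ = 0.994077°; total 48.994077
  N ⇒ keep positive
  Lon: 97 + 59.54/60 = 97.992333
  E ⇒ keep positive
Point 3:
  φ: 0 + 4/60 + 9.8/3600 = 0.069389
  N ⇒ keep positive
  Longitude: 58° + 21/60 + 53.8/3600 = 58 + 0.350000 + 0.014944 = 58.364944
  W → negative
Point 4:
  φ: 89 + 36/60 + 42.3/3600 = 89.611750
  hemisphere S, so the sign is −
  Longitude: 148 + 33/60 + 52/3600 = 148.564444
  E → positive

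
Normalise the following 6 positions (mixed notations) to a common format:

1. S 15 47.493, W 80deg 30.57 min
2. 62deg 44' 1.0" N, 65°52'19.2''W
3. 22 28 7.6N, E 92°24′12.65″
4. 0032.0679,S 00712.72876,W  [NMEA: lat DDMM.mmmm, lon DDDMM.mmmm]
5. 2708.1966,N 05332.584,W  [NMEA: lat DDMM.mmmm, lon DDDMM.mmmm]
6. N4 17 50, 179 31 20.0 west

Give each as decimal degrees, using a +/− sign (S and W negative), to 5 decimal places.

1. -15.79155, -80.50950
2. 62.73361, -65.87200
3. 22.46878, 92.40351
4. -0.53447, -7.21215
5. 27.13661, -53.54307
6. 4.29722, -179.52222

Point 1:
  Latitude: 15 + 47.493/60 = 15.791550
  hemisphere S, so the sign is −
  Lon: 80 + 30.57/60 = 80.509500
  hemisphere W, so the sign is −
Point 2:
  φ: 62° + 44/60 + 1/3600 = 62 + 0.733333 + 0.000278 = 62.733611
  N → positive
  Longitude: 65° + 52/60 + 19.2/3600 = 65 + 0.866667 + 0.005333 = 65.872000
  hemisphere W, so the sign is −
Point 3:
  Latitude: 22 + 28/60 + 7.6/3600 = 22.468778
  N → positive
  Lon: 24′ + 12.65″ = 24.21083′; 92 + 24.21083/60 = 92.403514
  E → positive
Point 4:
  Lat: degrees = first 2 digits = 0, minutes = 32.0679; 0 + 32.0679/60 = 0.534465
  S ⇒ negate
  Lon: split at 3 digits → 007° and 12.72876′; 7 + 12.72876/60 = 7.212146
  W ⇒ negate
Point 5:
  Latitude: degrees = first 2 digits = 27, minutes = 8.1966; 27 + 8.1966/60 = 27.136610
  N → positive
  Longitude: degrees = first 3 digits = 53, minutes = 32.584; 53 + 32.584/60 = 53.543067
  W → negative
Point 6:
  φ: 4 + 17/60 + 50/3600 = 4.297222
  N → positive
  λ: 31′ + 20″ = 31.33333′; 179 + 31.33333/60 = 179.522222
  W ⇒ negate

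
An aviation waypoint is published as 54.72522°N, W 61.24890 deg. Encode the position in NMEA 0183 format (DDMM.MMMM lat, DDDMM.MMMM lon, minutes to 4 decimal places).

5443.5132,N / 06114.9340,W

Lat: minutes = (54.725220 − 54) × 60 = 43.513200
Longitude: minutes = (61.248900 − 61) × 60 = 14.934000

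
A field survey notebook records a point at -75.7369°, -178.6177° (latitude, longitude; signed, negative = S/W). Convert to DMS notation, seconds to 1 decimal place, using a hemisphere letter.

Latitude is negative → S; |value| = 75.736900
Latitude: 0.736900 × 60 = 44.21400′ → 44′, remainder × 60 = 12.840″
Longitude is negative → W; |value| = 178.617700
Lon: 0.617700° → 37.06200′; 0.06200 × 60 = 3.720″

75°44′12.8″ S, 178°37′3.7″ W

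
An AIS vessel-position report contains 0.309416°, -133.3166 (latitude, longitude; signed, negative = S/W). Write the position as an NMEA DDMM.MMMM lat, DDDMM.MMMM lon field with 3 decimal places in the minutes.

0018.565,N / 13318.996,W

φ: minutes = (0.309416 − 0) × 60 = 18.56496
Longitude is negative → W; |value| = 133.316600
Lon: fractional part 0.316600 → 18.99600 minutes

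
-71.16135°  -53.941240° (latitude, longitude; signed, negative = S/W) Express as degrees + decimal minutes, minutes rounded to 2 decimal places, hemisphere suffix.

71° 9.68′ S, 53° 56.47′ W

Latitude is negative → S; |value| = 71.161350
Latitude: 71° + 0.161350 × 60 = 71° 9.6810′
Longitude is negative → W; |value| = 53.941240
Lon: fractional part 0.941240 → 56.4744 minutes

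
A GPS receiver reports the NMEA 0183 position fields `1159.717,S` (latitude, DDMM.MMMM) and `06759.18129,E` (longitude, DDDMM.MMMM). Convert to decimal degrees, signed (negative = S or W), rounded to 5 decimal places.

Lat: degrees = first 2 digits = 11, minutes = 59.717; 11 + 59.717/60 = 11.995283
S → negative
λ: split at 3 digits → 067° and 59.18129′; 67 + 59.18129/60 = 67.986355
E → positive

-11.99528, 67.98635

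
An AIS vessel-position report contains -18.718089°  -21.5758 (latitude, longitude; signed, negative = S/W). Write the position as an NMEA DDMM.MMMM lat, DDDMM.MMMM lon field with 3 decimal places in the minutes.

1843.085,S / 02134.548,W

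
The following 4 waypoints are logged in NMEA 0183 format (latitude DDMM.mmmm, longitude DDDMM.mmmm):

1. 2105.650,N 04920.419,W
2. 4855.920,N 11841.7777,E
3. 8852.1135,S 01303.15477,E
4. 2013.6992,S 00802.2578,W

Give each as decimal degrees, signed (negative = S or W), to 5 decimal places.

Point 1:
  φ: split at 2 digits → 21° and 5.65′; 21 + 5.65/60 = 21.094167
  N → positive
  Lon: split at 3 digits → 049° and 20.419′; 49 + 20.419/60 = 49.340317
  W ⇒ negate
Point 2:
  Lat: split at 2 digits → 48° and 55.92′; 48 + 55.92/60 = 48.932000
  N → positive
  Longitude: split at 3 digits → 118° and 41.7777′; 118 + 41.7777/60 = 118.696295
  E → positive
Point 3:
  Latitude: split at 2 digits → 88° and 52.1135′; 88 + 52.1135/60 = 88.868558
  S ⇒ negate
  λ: degrees = first 3 digits = 13, minutes = 3.15477; 13 + 3.15477/60 = 13.052580
  E → positive
Point 4:
  φ: degrees = first 2 digits = 20, minutes = 13.6992; 20 + 13.6992/60 = 20.228320
  S ⇒ negate
  Longitude: degrees = first 3 digits = 8, minutes = 2.2578; 8 + 2.2578/60 = 8.037630
  hemisphere W, so the sign is −

1. 21.09417, -49.34032
2. 48.93200, 118.69630
3. -88.86856, 13.05258
4. -20.22832, -8.03763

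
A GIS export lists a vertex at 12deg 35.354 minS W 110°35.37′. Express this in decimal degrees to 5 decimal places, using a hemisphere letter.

Latitude: 12 + 35.354/60 = 12.589233
Lon: 35.37′ = 0.589500°; total 110.589500

12.58923° S, 110.58950° W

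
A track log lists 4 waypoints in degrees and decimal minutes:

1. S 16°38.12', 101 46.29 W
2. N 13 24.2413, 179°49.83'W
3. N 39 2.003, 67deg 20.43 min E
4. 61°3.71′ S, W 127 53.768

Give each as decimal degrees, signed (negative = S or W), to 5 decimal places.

1. -16.63533, -101.77150
2. 13.40402, -179.83050
3. 39.03338, 67.34050
4. -61.06183, -127.89613

Point 1:
  Lat: 38.12′ = 0.635333°; total 16.635333
  S ⇒ negate
  λ: 101 + 46.29/60 = 101.771500
  W → negative
Point 2:
  φ: 13 + 24.2413/60 = 13.404022
  N ⇒ keep positive
  Lon: 179 + 49.83/60 = 179.830500
  W ⇒ negate
Point 3:
  Latitude: 39 + 2.003/60 = 39.033383
  N ⇒ keep positive
  λ: 20.43′ = 0.340500°; total 67.340500
  E ⇒ keep positive
Point 4:
  Lat: 61 + 3.71/60 = 61.061833
  S ⇒ negate
  Lon: 53.768′ = 0.896133°; total 127.896133
  W ⇒ negate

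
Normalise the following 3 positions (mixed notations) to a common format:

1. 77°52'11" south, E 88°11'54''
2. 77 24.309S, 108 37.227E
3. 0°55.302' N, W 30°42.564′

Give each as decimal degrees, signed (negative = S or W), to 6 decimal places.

1. -77.869722, 88.198333
2. -77.405150, 108.620450
3. 0.921700, -30.709400

Point 1:
  Latitude: 77 + 52/60 + 11/3600 = 77.8697222
  hemisphere S, so the sign is −
  Longitude: 88° + 11/60 + 54/3600 = 88 + 0.183333 + 0.015000 = 88.1983333
  E → positive
Point 2:
  φ: 77 + 24.309/60 = 77.4051500
  S ⇒ negate
  Longitude: 37.227′ = 0.620450°; total 108.6204500
  E ⇒ keep positive
Point 3:
  Lat: 55.302′ = 0.921700°; total 0.9217000
  N → positive
  Longitude: 30 + 42.564/60 = 30.7094000
  hemisphere W, so the sign is −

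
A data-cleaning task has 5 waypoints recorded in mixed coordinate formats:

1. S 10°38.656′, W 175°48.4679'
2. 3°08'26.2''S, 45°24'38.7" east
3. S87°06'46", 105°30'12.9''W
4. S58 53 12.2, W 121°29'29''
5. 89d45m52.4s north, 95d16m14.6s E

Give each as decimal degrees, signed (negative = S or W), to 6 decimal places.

Point 1:
  Lat: 38.656′ = 0.644267°; total 10.6442667
  S → negative
  Longitude: 48.4679′ = 0.807798°; total 175.8077983
  W ⇒ negate
Point 2:
  Latitude: 3 + 8/60 + 26.2/3600 = 3.1406111
  S ⇒ negate
  λ: 45° + 24/60 + 38.7/3600 = 45 + 0.400000 + 0.010750 = 45.4107500
  E ⇒ keep positive
Point 3:
  φ: 87 + 6/60 + 46/3600 = 87.1127778
  S → negative
  λ: 30′ + 12.9″ = 30.21500′; 105 + 30.21500/60 = 105.5035833
  W ⇒ negate
Point 4:
  Lat: 53′ + 12.2″ = 53.20333′; 58 + 53.20333/60 = 58.8867222
  hemisphere S, so the sign is −
  Lon: 121 + 29/60 + 29/3600 = 121.4913889
  W ⇒ negate
Point 5:
  Latitude: 45′ + 52.4″ = 45.87333′; 89 + 45.87333/60 = 89.7645556
  N ⇒ keep positive
  λ: 16′ + 14.6″ = 16.24333′; 95 + 16.24333/60 = 95.2707222
  E → positive

1. -10.644267, -175.807798
2. -3.140611, 45.410750
3. -87.112778, -105.503583
4. -58.886722, -121.491389
5. 89.764556, 95.270722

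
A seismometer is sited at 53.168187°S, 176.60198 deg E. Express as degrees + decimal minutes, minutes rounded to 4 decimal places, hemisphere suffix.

53° 10.0912′ S, 176° 36.1188′ E

φ: fractional part 0.168187 → 10.091220 minutes
Lon: minutes = (176.601980 − 176) × 60 = 36.118800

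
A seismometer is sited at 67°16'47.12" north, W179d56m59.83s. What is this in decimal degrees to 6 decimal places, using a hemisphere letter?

67.279756° N, 179.949953° W

Latitude: 67 + 16/60 + 47.12/3600 = 67.2797556
Longitude: 179 + 56/60 + 59.83/3600 = 179.9499528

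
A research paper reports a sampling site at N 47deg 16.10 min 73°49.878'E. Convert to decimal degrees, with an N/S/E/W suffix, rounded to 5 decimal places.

Lat: 47 + 16.1/60 = 47.268333
Longitude: 49.878′ = 0.831300°; total 73.831300

47.26833° N, 73.83130° E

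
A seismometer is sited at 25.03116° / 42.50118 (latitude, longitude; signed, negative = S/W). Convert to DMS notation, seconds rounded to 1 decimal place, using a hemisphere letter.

25°01′52.2″ N, 42°30′4.2″ E

φ: 0.031160 × 60 = 1.86960′ → 1′, remainder × 60 = 52.176″
λ: 0.501180 × 60 = 30.07080′ → 30′, remainder × 60 = 4.248″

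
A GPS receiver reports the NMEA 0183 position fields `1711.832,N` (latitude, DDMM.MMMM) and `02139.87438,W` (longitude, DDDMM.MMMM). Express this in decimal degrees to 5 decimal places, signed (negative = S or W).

17.19720, -21.66457

Latitude: degrees = first 2 digits = 17, minutes = 11.832; 17 + 11.832/60 = 17.197200
N → positive
Longitude: split at 3 digits → 021° and 39.87438′; 21 + 39.87438/60 = 21.664573
W → negative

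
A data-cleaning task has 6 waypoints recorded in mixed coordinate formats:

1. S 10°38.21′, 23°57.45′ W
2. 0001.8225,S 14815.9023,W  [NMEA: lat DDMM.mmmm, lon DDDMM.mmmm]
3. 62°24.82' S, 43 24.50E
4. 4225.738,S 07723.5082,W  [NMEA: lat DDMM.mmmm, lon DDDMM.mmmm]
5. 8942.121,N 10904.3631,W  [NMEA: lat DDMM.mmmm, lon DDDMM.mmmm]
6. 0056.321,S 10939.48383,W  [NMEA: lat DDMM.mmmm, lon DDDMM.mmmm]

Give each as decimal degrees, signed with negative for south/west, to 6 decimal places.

1. -10.636833, -23.957500
2. -0.030375, -148.265038
3. -62.413667, 43.408333
4. -42.428967, -77.391803
5. 89.702017, -109.072718
6. -0.938683, -109.658064

Point 1:
  Lat: 38.21′ = 0.636833°; total 10.6368333
  S ⇒ negate
  Longitude: 57.45′ = 0.957500°; total 23.9575000
  W → negative
Point 2:
  Lat: split at 2 digits → 00° and 1.8225′; 0 + 1.8225/60 = 0.0303750
  S → negative
  Lon: degrees = first 3 digits = 148, minutes = 15.9023; 148 + 15.9023/60 = 148.2650383
  hemisphere W, so the sign is −
Point 3:
  Latitude: 62 + 24.82/60 = 62.4136667
  S → negative
  Lon: 24.5′ = 0.408333°; total 43.4083333
  E ⇒ keep positive
Point 4:
  φ: degrees = first 2 digits = 42, minutes = 25.738; 42 + 25.738/60 = 42.4289667
  hemisphere S, so the sign is −
  Longitude: split at 3 digits → 077° and 23.5082′; 77 + 23.5082/60 = 77.3918033
  hemisphere W, so the sign is −
Point 5:
  Lat: split at 2 digits → 89° and 42.121′; 89 + 42.121/60 = 89.7020167
  N → positive
  Lon: degrees = first 3 digits = 109, minutes = 4.3631; 109 + 4.3631/60 = 109.0727183
  W → negative
Point 6:
  Lat: split at 2 digits → 00° and 56.321′; 0 + 56.321/60 = 0.9386833
  S → negative
  Longitude: split at 3 digits → 109° and 39.48383′; 109 + 39.48383/60 = 109.6580638
  hemisphere W, so the sign is −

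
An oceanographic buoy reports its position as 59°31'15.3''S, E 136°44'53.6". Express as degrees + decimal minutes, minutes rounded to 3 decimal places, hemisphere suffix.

59° 31.255′ S, 136° 44.893′ E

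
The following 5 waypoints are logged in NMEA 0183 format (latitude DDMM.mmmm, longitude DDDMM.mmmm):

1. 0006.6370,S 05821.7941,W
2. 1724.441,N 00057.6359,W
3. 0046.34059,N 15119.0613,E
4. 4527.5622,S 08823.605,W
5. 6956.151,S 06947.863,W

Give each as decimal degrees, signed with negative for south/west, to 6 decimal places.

Point 1:
  Latitude: degrees = first 2 digits = 0, minutes = 6.637; 0 + 6.637/60 = 0.1106167
  S → negative
  λ: degrees = first 3 digits = 58, minutes = 21.7941; 58 + 21.7941/60 = 58.3632350
  hemisphere W, so the sign is −
Point 2:
  Lat: degrees = first 2 digits = 17, minutes = 24.441; 17 + 24.441/60 = 17.4073500
  N ⇒ keep positive
  Longitude: split at 3 digits → 000° and 57.6359′; 0 + 57.6359/60 = 0.9605983
  hemisphere W, so the sign is −
Point 3:
  Lat: split at 2 digits → 00° and 46.34059′; 0 + 46.34059/60 = 0.7723432
  N ⇒ keep positive
  Longitude: degrees = first 3 digits = 151, minutes = 19.0613; 151 + 19.0613/60 = 151.3176883
  E ⇒ keep positive
Point 4:
  φ: split at 2 digits → 45° and 27.5622′; 45 + 27.5622/60 = 45.4593700
  S ⇒ negate
  λ: degrees = first 3 digits = 88, minutes = 23.605; 88 + 23.605/60 = 88.3934167
  W ⇒ negate
Point 5:
  Lat: degrees = first 2 digits = 69, minutes = 56.151; 69 + 56.151/60 = 69.9358500
  S → negative
  Lon: split at 3 digits → 069° and 47.863′; 69 + 47.863/60 = 69.7977167
  W → negative

1. -0.110617, -58.363235
2. 17.407350, -0.960598
3. 0.772343, 151.317688
4. -45.459370, -88.393417
5. -69.935850, -69.797717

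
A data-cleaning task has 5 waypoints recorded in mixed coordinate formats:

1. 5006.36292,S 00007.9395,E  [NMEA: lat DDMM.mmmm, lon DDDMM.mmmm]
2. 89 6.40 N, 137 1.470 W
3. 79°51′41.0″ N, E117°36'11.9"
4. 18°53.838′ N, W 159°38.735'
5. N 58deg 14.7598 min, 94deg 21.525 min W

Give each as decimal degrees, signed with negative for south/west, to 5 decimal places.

1. -50.10605, 0.13233
2. 89.10667, -137.02450
3. 79.86139, 117.60331
4. 18.89730, -159.64558
5. 58.24600, -94.35875

Point 1:
  Latitude: split at 2 digits → 50° and 6.36292′; 50 + 6.36292/60 = 50.106049
  hemisphere S, so the sign is −
  Lon: degrees = first 3 digits = 0, minutes = 7.9395; 0 + 7.9395/60 = 0.132325
  E ⇒ keep positive
Point 2:
  φ: 89 + 6.4/60 = 89.106667
  N ⇒ keep positive
  Lon: 1.47′ = 0.024500°; total 137.024500
  W ⇒ negate
Point 3:
  Latitude: 51′ + 41″ = 51.68333′; 79 + 51.68333/60 = 79.861389
  N ⇒ keep positive
  Longitude: 117 + 36/60 + 11.9/3600 = 117.603306
  E ⇒ keep positive
Point 4:
  Latitude: 18 + 53.838/60 = 18.897300
  N ⇒ keep positive
  Longitude: 38.735′ = 0.645583°; total 159.645583
  hemisphere W, so the sign is −
Point 5:
  Lat: 14.7598′ = 0.245997°; total 58.245997
  N → positive
  λ: 94 + 21.525/60 = 94.358750
  W → negative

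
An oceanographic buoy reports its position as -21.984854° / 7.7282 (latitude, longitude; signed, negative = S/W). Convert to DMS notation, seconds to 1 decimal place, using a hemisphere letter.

21°59′5.5″ S, 7°43′41.5″ E

Latitude is negative → S; |value| = 21.984854
Lat: 0.984854° → 59.09124′; 0.09124 × 60 = 5.474″
λ: 0.728200 × 60 = 43.69200′ → 43′, remainder × 60 = 41.520″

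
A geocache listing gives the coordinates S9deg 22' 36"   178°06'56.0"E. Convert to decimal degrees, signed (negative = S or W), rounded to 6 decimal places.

Lat: 22′ + 36″ = 22.60000′; 9 + 22.60000/60 = 9.3766667
S ⇒ negate
Lon: 6′ + 56″ = 6.93333′; 178 + 6.93333/60 = 178.1155556
E ⇒ keep positive

-9.376667, 178.115556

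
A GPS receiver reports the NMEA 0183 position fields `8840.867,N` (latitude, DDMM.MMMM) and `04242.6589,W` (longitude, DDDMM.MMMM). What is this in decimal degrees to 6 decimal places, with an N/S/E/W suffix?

Latitude: split at 2 digits → 88° and 40.867′; 88 + 40.867/60 = 88.6811167
λ: split at 3 digits → 042° and 42.6589′; 42 + 42.6589/60 = 42.7109817

88.681117° N, 42.710982° W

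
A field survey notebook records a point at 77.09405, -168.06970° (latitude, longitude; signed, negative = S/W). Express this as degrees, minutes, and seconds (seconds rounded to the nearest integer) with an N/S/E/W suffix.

Latitude: 0.094050° → 5.64300′; 0.64300 × 60 = 38.58″
Longitude is negative → W; |value| = 168.069700
Longitude: 0.069700 × 60 = 4.18200′ → 4′, remainder × 60 = 10.92″

77°05′39″ N, 168°04′11″ W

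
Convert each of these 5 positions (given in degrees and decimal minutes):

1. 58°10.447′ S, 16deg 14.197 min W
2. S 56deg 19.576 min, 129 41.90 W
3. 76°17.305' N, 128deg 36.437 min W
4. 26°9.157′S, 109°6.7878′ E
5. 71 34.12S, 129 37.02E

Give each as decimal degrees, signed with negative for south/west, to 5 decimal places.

1. -58.17412, -16.23662
2. -56.32627, -129.69833
3. 76.28842, -128.60728
4. -26.15262, 109.11313
5. -71.56867, 129.61700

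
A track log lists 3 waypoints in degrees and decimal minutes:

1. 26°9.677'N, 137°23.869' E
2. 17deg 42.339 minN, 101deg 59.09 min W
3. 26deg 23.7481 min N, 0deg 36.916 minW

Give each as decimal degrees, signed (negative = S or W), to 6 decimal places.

Point 1:
  Latitude: 26 + 9.677/60 = 26.1612833
  N → positive
  Longitude: 137 + 23.869/60 = 137.3978167
  E ⇒ keep positive
Point 2:
  Latitude: 17 + 42.339/60 = 17.7056500
  N ⇒ keep positive
  Longitude: 59.09′ = 0.984833°; total 101.9848333
  W ⇒ negate
Point 3:
  Latitude: 26 + 23.7481/60 = 26.3958017
  N → positive
  Lon: 0 + 36.916/60 = 0.6152667
  W → negative

1. 26.161283, 137.397817
2. 17.705650, -101.984833
3. 26.395802, -0.615267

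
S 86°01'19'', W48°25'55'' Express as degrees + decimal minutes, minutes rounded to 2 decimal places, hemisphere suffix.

86° 1.32′ S, 48° 25.92′ W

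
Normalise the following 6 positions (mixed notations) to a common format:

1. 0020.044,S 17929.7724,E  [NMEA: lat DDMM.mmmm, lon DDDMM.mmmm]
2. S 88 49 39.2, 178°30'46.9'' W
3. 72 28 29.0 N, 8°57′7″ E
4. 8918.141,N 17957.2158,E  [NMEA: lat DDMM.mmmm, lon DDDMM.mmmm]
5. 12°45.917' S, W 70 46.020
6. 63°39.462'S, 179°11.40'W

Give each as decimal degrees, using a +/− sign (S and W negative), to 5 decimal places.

1. -0.33407, 179.49621
2. -88.82756, -178.51303
3. 72.47472, 8.95194
4. 89.30235, 179.95360
5. -12.76528, -70.76700
6. -63.65770, -179.19000

Point 1:
  φ: split at 2 digits → 00° and 20.044′; 0 + 20.044/60 = 0.334067
  S ⇒ negate
  λ: split at 3 digits → 179° and 29.7724′; 179 + 29.7724/60 = 179.496207
  E ⇒ keep positive
Point 2:
  Latitude: 88° + 49/60 + 39.2/3600 = 88 + 0.816667 + 0.010889 = 88.827556
  S → negative
  λ: 178 + 30/60 + 46.9/3600 = 178.513028
  W ⇒ negate
Point 3:
  φ: 72 + 28/60 + 29/3600 = 72.474722
  N → positive
  Longitude: 8 + 57/60 + 7/3600 = 8.951944
  E ⇒ keep positive
Point 4:
  φ: split at 2 digits → 89° and 18.141′; 89 + 18.141/60 = 89.302350
  N ⇒ keep positive
  Longitude: split at 3 digits → 179° and 57.2158′; 179 + 57.2158/60 = 179.953597
  E ⇒ keep positive
Point 5:
  φ: 12 + 45.917/60 = 12.765283
  hemisphere S, so the sign is −
  Longitude: 46.02′ = 0.767000°; total 70.767000
  hemisphere W, so the sign is −
Point 6:
  Lat: 39.462′ = 0.657700°; total 63.657700
  S ⇒ negate
  λ: 179 + 11.4/60 = 179.190000
  W → negative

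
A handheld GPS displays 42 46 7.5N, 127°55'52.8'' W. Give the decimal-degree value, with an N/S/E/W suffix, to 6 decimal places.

φ: 42° + 46/60 + 7.5/3600 = 42 + 0.766667 + 0.002083 = 42.7687500
Longitude: 127° + 55/60 + 52.8/3600 = 127 + 0.916667 + 0.014667 = 127.9313333

42.768750° N, 127.931333° W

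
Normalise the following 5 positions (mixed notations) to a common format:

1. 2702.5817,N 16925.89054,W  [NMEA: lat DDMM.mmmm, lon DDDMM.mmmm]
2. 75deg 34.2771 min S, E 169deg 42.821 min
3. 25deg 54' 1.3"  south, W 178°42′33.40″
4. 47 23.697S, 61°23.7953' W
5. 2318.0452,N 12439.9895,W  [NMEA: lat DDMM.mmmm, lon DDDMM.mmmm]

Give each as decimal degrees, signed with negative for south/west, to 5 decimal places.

Point 1:
  Lat: split at 2 digits → 27° and 2.5817′; 27 + 2.5817/60 = 27.043028
  N ⇒ keep positive
  Longitude: split at 3 digits → 169° and 25.89054′; 169 + 25.89054/60 = 169.431509
  W → negative
Point 2:
  Lat: 34.2771′ = 0.571285°; total 75.571285
  hemisphere S, so the sign is −
  λ: 169 + 42.821/60 = 169.713683
  E → positive
Point 3:
  φ: 25° + 54/60 + 1.3/3600 = 25 + 0.900000 + 0.000361 = 25.900361
  S → negative
  Lon: 178 + 42/60 + 33.4/3600 = 178.709278
  W ⇒ negate
Point 4:
  φ: 47 + 23.697/60 = 47.394950
  hemisphere S, so the sign is −
  λ: 61 + 23.7953/60 = 61.396588
  W ⇒ negate
Point 5:
  φ: degrees = first 2 digits = 23, minutes = 18.0452; 23 + 18.0452/60 = 23.300753
  N → positive
  Lon: degrees = first 3 digits = 124, minutes = 39.9895; 124 + 39.9895/60 = 124.666492
  hemisphere W, so the sign is −

1. 27.04303, -169.43151
2. -75.57129, 169.71368
3. -25.90036, -178.70928
4. -47.39495, -61.39659
5. 23.30075, -124.66649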